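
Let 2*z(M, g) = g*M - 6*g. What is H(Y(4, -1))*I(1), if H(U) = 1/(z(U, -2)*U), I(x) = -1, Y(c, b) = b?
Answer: ⅐ ≈ 0.14286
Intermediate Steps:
z(M, g) = -3*g + M*g/2 (z(M, g) = (g*M - 6*g)/2 = (M*g - 6*g)/2 = (-6*g + M*g)/2 = -3*g + M*g/2)
H(U) = 1/(U*(6 - U)) (H(U) = 1/(((½)*(-2)*(-6 + U))*U) = 1/((6 - U)*U) = 1/(U*(6 - U)))
H(Y(4, -1))*I(1) = -1/(-1*(-6 - 1))*(-1) = -1*(-1)/(-7)*(-1) = -1*(-1)*(-⅐)*(-1) = -⅐*(-1) = ⅐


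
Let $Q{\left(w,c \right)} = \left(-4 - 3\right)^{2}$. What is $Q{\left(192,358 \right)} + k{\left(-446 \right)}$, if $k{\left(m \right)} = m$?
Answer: $-397$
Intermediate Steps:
$Q{\left(w,c \right)} = 49$ ($Q{\left(w,c \right)} = \left(-7\right)^{2} = 49$)
$Q{\left(192,358 \right)} + k{\left(-446 \right)} = 49 - 446 = -397$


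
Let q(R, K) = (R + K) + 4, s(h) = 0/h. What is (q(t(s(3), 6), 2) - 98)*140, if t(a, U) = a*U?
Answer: -12880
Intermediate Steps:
s(h) = 0
t(a, U) = U*a
q(R, K) = 4 + K + R (q(R, K) = (K + R) + 4 = 4 + K + R)
(q(t(s(3), 6), 2) - 98)*140 = ((4 + 2 + 6*0) - 98)*140 = ((4 + 2 + 0) - 98)*140 = (6 - 98)*140 = -92*140 = -12880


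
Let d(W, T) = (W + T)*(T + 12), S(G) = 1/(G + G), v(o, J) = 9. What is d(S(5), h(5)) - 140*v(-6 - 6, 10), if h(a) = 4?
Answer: -5972/5 ≈ -1194.4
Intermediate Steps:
S(G) = 1/(2*G)
d(W, T) = (12 + T)*(T + W) (d(W, T) = (T + W)*(12 + T) = (12 + T)*(T + W))
d(S(5), h(5)) - 140*v(-6 - 6, 10) = (4² + 12*4 + 12*((½)/5) + 4*((½)/5)) - 140*9 = (16 + 48 + 12*((½)*(⅕)) + 4*((½)*(⅕))) - 1260 = (16 + 48 + 12*(⅒) + 4*(⅒)) - 1260 = (16 + 48 + 6/5 + ⅖) - 1260 = 328/5 - 1260 = -5972/5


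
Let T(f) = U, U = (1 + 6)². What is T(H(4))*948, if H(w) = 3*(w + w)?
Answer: 46452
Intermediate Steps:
H(w) = 6*w (H(w) = 3*(2*w) = 6*w)
U = 49 (U = 7² = 49)
T(f) = 49
T(H(4))*948 = 49*948 = 46452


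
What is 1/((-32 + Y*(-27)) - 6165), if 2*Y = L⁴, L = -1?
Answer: -2/12421 ≈ -0.00016102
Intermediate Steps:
Y = ½ (Y = (½)*(-1)⁴ = (½)*1 = ½ ≈ 0.50000)
1/((-32 + Y*(-27)) - 6165) = 1/((-32 + (½)*(-27)) - 6165) = 1/((-32 - 27/2) - 6165) = 1/(-91/2 - 6165) = 1/(-12421/2) = -2/12421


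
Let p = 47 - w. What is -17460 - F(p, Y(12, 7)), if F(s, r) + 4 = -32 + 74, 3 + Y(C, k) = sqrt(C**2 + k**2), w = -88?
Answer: -17498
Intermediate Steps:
p = 135 (p = 47 - 1*(-88) = 47 + 88 = 135)
Y(C, k) = -3 + sqrt(C**2 + k**2)
F(s, r) = 38 (F(s, r) = -4 + (-32 + 74) = -4 + 42 = 38)
-17460 - F(p, Y(12, 7)) = -17460 - 1*38 = -17460 - 38 = -17498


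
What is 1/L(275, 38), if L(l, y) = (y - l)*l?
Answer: -1/65175 ≈ -1.5343e-5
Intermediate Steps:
L(l, y) = l*(y - l)
1/L(275, 38) = 1/(275*(38 - 1*275)) = 1/(275*(38 - 275)) = 1/(275*(-237)) = 1/(-65175) = -1/65175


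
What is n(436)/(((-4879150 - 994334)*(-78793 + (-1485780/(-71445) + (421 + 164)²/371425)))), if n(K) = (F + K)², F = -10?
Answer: 1070162323593/2728312828964200444 ≈ 3.9224e-7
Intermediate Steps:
n(K) = (-10 + K)²
n(436)/(((-4879150 - 994334)*(-78793 + (-1485780/(-71445) + (421 + 164)²/371425)))) = (-10 + 436)²/(((-4879150 - 994334)*(-78793 + (-1485780/(-71445) + (421 + 164)²/371425)))) = 426²/((-5873484*(-78793 + (-1485780*(-1/71445) + 585²*(1/371425))))) = 181476/((-5873484*(-78793 + (99052/4763 + 342225*(1/371425))))) = 181476/((-5873484*(-78793 + (99052/4763 + 13689/14857)))) = 181476/((-5873484*(-78793 + 1536816271/70763891))) = 181476/((-5873484*(-5574162447292/70763891))) = 181476/(32739753947570405328/70763891) = 181476*(70763891/32739753947570405328) = 1070162323593/2728312828964200444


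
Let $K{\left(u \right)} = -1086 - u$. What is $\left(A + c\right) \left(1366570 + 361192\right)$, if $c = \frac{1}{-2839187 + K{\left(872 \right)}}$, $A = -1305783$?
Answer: $- \frac{6409856797489922432}{2841145} \approx -2.2561 \cdot 10^{12}$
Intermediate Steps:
$c = - \frac{1}{2841145}$ ($c = \frac{1}{-2839187 - 1958} = \frac{1}{-2841145} = - \frac{1}{2841145} \approx -3.5197 \cdot 10^{-7}$)
$\left(A + c\right) \left(1366570 + 361192\right) = \left(-1305783 - \frac{1}{2841145}\right) \left(1366570 + 361192\right) = \left(- \frac{3709918841536}{2841145}\right) 1727762 = - \frac{6409856797489922432}{2841145}$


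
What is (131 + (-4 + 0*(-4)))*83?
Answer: 10541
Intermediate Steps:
(131 + (-4 + 0*(-4)))*83 = (131 + (-4 + 0))*83 = (131 - 4)*83 = 127*83 = 10541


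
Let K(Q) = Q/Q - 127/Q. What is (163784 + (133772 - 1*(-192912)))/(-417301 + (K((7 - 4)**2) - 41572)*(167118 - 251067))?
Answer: 1471404/10471833575 ≈ 0.00014051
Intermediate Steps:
K(Q) = 1 - 127/Q
(163784 + (133772 - 1*(-192912)))/(-417301 + (K((7 - 4)**2) - 41572)*(167118 - 251067)) = (163784 + (133772 - 1*(-192912)))/(-417301 + ((-127 + (7 - 4)**2)/((7 - 4)**2) - 41572)*(167118 - 251067)) = (163784 + (133772 + 192912))/(-417301 + ((-127 + 3**2)/(3**2) - 41572)*(-83949)) = (163784 + 326684)/(-417301 + ((-127 + 9)/9 - 41572)*(-83949)) = 490468/(-417301 + ((1/9)*(-118) - 41572)*(-83949)) = 490468/(-417301 + (-118/9 - 41572)*(-83949)) = 490468/(-417301 - 374266/9*(-83949)) = 490468/(-417301 + 10473085478/3) = 490468/(10471833575/3) = 490468*(3/10471833575) = 1471404/10471833575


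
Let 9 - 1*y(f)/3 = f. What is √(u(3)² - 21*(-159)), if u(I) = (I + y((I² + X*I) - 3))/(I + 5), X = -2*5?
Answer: 15*√249/4 ≈ 59.174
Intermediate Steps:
X = -10
y(f) = 27 - 3*f
u(I) = (36 - 3*I² + 31*I)/(5 + I) (u(I) = (I + (27 - 3*((I² - 10*I) - 3)))/(I + 5) = (I + (27 - 3*(-3 + I² - 10*I)))/(5 + I) = (I + (27 + (9 - 3*I² + 30*I)))/(5 + I) = (I + (36 - 3*I² + 30*I))/(5 + I) = (36 - 3*I² + 31*I)/(5 + I))
√(u(3)² - 21*(-159)) = √(((36 - 3*3² + 31*3)/(5 + 3))² - 21*(-159)) = √(((36 - 3*9 + 93)/8)² + 3339) = √(((36 - 27 + 93)/8)² + 3339) = √(((⅛)*102)² + 3339) = √((51/4)² + 3339) = √(2601/16 + 3339) = √(56025/16) = 15*√249/4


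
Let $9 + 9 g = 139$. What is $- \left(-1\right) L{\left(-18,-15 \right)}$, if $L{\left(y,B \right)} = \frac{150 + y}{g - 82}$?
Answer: $- \frac{297}{152} \approx -1.9539$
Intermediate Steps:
$g = \frac{130}{9}$ ($g = -1 + \frac{1}{9} \cdot 139 = -1 + \frac{139}{9} = \frac{130}{9} \approx 14.444$)
$L{\left(y,B \right)} = - \frac{675}{304} - \frac{9 y}{608}$ ($L{\left(y,B \right)} = \frac{150 + y}{\frac{130}{9} - 82} = \frac{150 + y}{- \frac{608}{9}} = \left(150 + y\right) \left(- \frac{9}{608}\right) = - \frac{675}{304} - \frac{9 y}{608}$)
$- \left(-1\right) L{\left(-18,-15 \right)} = - \left(-1\right) \left(- \frac{675}{304} - - \frac{81}{304}\right) = - \left(-1\right) \left(- \frac{675}{304} + \frac{81}{304}\right) = - \frac{\left(-1\right) \left(-297\right)}{152} = \left(-1\right) \frac{297}{152} = - \frac{297}{152}$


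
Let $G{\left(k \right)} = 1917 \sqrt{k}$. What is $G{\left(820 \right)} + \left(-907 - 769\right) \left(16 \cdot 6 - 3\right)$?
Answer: $-155868 + 3834 \sqrt{205} \approx -1.0097 \cdot 10^{5}$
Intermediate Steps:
$G{\left(820 \right)} + \left(-907 - 769\right) \left(16 \cdot 6 - 3\right) = 1917 \sqrt{820} + \left(-907 - 769\right) \left(16 \cdot 6 - 3\right) = 1917 \cdot 2 \sqrt{205} - 1676 \left(96 - 3\right) = 3834 \sqrt{205} - 155868 = -155868 + 3834 \sqrt{205}$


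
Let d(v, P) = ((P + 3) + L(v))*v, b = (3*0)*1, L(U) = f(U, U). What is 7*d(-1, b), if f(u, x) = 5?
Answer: -56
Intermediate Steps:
L(U) = 5
b = 0 (b = 0*1 = 0)
d(v, P) = v*(8 + P) (d(v, P) = ((P + 3) + 5)*v = ((3 + P) + 5)*v = (8 + P)*v = v*(8 + P))
7*d(-1, b) = 7*(-(8 + 0)) = 7*(-1*8) = 7*(-8) = -56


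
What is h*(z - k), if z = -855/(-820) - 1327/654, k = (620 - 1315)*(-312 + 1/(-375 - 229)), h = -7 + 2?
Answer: 2194937911040/2024457 ≈ 1.0842e+6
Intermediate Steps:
h = -5
k = 130972055/604 (k = -695*(-312 + 1/(-604)) = -695*(-312 - 1/604) = -695*(-188449/604) = 130972055/604 ≈ 2.1684e+5)
z = -52897/53628 (z = -855*(-1/820) - 1327*1/654 = 171/164 - 1327/654 = -52897/53628 ≈ -0.98637)
h*(z - k) = -5*(-52897/53628 - 1*130972055/604) = -5*(-52897/53628 - 130972055/604) = -5*(-438987582208/2024457) = 2194937911040/2024457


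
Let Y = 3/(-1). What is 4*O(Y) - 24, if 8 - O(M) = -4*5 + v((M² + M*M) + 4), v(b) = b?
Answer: 0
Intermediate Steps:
Y = -3 (Y = 3*(-1) = -3)
O(M) = 24 - 2*M² (O(M) = 8 - (-4*5 + ((M² + M*M) + 4)) = 8 - (-20 + ((M² + M²) + 4)) = 8 - (-20 + (2*M² + 4)) = 8 - (-20 + (4 + 2*M²)) = 8 - (-16 + 2*M²) = 8 + (16 - 2*M²) = 24 - 2*M²)
4*O(Y) - 24 = 4*(24 - 2*(-3)²) - 24 = 4*(24 - 2*9) - 24 = 4*(24 - 18) - 24 = 4*6 - 24 = 24 - 24 = 0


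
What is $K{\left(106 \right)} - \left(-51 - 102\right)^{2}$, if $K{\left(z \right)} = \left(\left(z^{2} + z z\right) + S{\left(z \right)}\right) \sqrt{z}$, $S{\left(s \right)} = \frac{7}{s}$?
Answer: $-23409 + \frac{2382039 \sqrt{106}}{106} \approx 2.0796 \cdot 10^{5}$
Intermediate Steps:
$K{\left(z \right)} = \sqrt{z} \left(2 z^{2} + \frac{7}{z}\right)$ ($K{\left(z \right)} = \left(\left(z^{2} + z z\right) + \frac{7}{z}\right) \sqrt{z} = \left(\left(z^{2} + z^{2}\right) + \frac{7}{z}\right) \sqrt{z} = \left(2 z^{2} + \frac{7}{z}\right) \sqrt{z} = \sqrt{z} \left(2 z^{2} + \frac{7}{z}\right)$)
$K{\left(106 \right)} - \left(-51 - 102\right)^{2} = \frac{7 + 2 \cdot 106^{3}}{\sqrt{106}} - \left(-51 - 102\right)^{2} = \frac{\sqrt{106}}{106} \left(7 + 2 \cdot 1191016\right) - \left(-153\right)^{2} = \frac{\sqrt{106}}{106} \left(7 + 2382032\right) - 23409 = \frac{\sqrt{106}}{106} \cdot 2382039 - 23409 = \frac{2382039 \sqrt{106}}{106} - 23409 = -23409 + \frac{2382039 \sqrt{106}}{106}$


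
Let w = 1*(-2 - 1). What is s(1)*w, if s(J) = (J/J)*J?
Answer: -3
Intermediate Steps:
s(J) = J (s(J) = 1*J = J)
w = -3 (w = 1*(-3) = -3)
s(1)*w = 1*(-3) = -3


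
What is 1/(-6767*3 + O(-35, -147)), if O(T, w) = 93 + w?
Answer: -1/20355 ≈ -4.9128e-5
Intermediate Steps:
1/(-6767*3 + O(-35, -147)) = 1/(-6767*3 + (93 - 147)) = 1/(-20301 - 54) = 1/(-20355) = -1/20355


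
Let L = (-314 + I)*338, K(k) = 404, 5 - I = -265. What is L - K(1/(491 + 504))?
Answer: -15276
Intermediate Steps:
I = 270 (I = 5 - 1*(-265) = 5 + 265 = 270)
L = -14872 (L = (-314 + 270)*338 = -44*338 = -14872)
L - K(1/(491 + 504)) = -14872 - 1*404 = -14872 - 404 = -15276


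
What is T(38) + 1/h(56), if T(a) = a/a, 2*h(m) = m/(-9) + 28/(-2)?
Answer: 82/91 ≈ 0.90110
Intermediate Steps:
h(m) = -7 - m/18 (h(m) = (m/(-9) + 28/(-2))/2 = (m*(-⅑) + 28*(-½))/2 = (-m/9 - 14)/2 = (-14 - m/9)/2 = -7 - m/18)
T(a) = 1
T(38) + 1/h(56) = 1 + 1/(-7 - 1/18*56) = 1 + 1/(-7 - 28/9) = 1 + 1/(-91/9) = 1 - 9/91 = 82/91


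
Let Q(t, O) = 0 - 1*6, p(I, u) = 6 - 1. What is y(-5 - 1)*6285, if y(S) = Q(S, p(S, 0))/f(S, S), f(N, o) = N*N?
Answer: -2095/2 ≈ -1047.5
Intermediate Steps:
f(N, o) = N**2
p(I, u) = 5
Q(t, O) = -6 (Q(t, O) = 0 - 6 = -6)
y(S) = -6/S**2
y(-5 - 1)*6285 = -6/(-5 - 1)**2*6285 = -6/(-6)**2*6285 = -6*1/36*6285 = -1/6*6285 = -2095/2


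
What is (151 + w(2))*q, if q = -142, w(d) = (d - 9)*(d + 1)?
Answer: -18460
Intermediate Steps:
w(d) = (1 + d)*(-9 + d) (w(d) = (-9 + d)*(1 + d) = (1 + d)*(-9 + d))
(151 + w(2))*q = (151 + (-9 + 2² - 8*2))*(-142) = (151 + (-9 + 4 - 16))*(-142) = (151 - 21)*(-142) = 130*(-142) = -18460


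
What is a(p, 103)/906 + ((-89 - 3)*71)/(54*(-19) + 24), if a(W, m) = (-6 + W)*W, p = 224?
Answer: 1523546/25217 ≈ 60.417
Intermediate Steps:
a(W, m) = W*(-6 + W)
a(p, 103)/906 + ((-89 - 3)*71)/(54*(-19) + 24) = (224*(-6 + 224))/906 + ((-89 - 3)*71)/(54*(-19) + 24) = (224*218)*(1/906) + (-92*71)/(-1026 + 24) = 48832*(1/906) - 6532/(-1002) = 24416/453 - 6532*(-1/1002) = 24416/453 + 3266/501 = 1523546/25217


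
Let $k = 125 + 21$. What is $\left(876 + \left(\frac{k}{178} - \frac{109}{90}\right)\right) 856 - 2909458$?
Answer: $- \frac{8650546078}{4005} \approx -2.1599 \cdot 10^{6}$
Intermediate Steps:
$k = 146$
$\left(876 + \left(\frac{k}{178} - \frac{109}{90}\right)\right) 856 - 2909458 = \left(876 + \left(\frac{146}{178} - \frac{109}{90}\right)\right) 856 - 2909458 = \left(876 + \left(146 \cdot \frac{1}{178} - \frac{109}{90}\right)\right) 856 - 2909458 = \left(876 + \left(\frac{73}{89} - \frac{109}{90}\right)\right) 856 - 2909458 = \left(876 - \frac{3131}{8010}\right) 856 - 2909458 = \frac{7013629}{8010} \cdot 856 - 2909458 = \frac{3001833212}{4005} - 2909458 = - \frac{8650546078}{4005}$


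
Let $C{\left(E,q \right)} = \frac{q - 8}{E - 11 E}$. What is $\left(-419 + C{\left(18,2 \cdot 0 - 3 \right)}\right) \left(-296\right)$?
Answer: $\frac{5580266}{45} \approx 1.2401 \cdot 10^{5}$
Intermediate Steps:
$C{\left(E,q \right)} = - \frac{-8 + q}{10 E}$ ($C{\left(E,q \right)} = \frac{-8 + q}{\left(-10\right) E} = \left(-8 + q\right) \left(- \frac{1}{10 E}\right) = - \frac{-8 + q}{10 E}$)
$\left(-419 + C{\left(18,2 \cdot 0 - 3 \right)}\right) \left(-296\right) = \left(-419 + \frac{8 - \left(2 \cdot 0 - 3\right)}{10 \cdot 18}\right) \left(-296\right) = \left(-419 + \frac{1}{10} \cdot \frac{1}{18} \left(8 - \left(0 - 3\right)\right)\right) \left(-296\right) = \left(-419 + \frac{1}{10} \cdot \frac{1}{18} \left(8 - -3\right)\right) \left(-296\right) = \left(-419 + \frac{1}{10} \cdot \frac{1}{18} \left(8 + 3\right)\right) \left(-296\right) = \left(-419 + \frac{1}{10} \cdot \frac{1}{18} \cdot 11\right) \left(-296\right) = \left(-419 + \frac{11}{180}\right) \left(-296\right) = \left(- \frac{75409}{180}\right) \left(-296\right) = \frac{5580266}{45}$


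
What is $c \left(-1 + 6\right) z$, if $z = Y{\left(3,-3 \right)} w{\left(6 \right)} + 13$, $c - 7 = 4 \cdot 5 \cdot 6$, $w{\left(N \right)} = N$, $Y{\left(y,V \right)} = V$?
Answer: $-3175$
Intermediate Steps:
$c = 127$ ($c = 7 + 4 \cdot 5 \cdot 6 = 7 + 20 \cdot 6 = 7 + 120 = 127$)
$z = -5$ ($z = \left(-3\right) 6 + 13 = -18 + 13 = -5$)
$c \left(-1 + 6\right) z = 127 \left(-1 + 6\right) \left(-5\right) = 127 \cdot 5 \left(-5\right) = 635 \left(-5\right) = -3175$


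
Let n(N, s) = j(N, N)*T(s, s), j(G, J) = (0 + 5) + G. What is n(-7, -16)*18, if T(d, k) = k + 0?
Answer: 576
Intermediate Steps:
j(G, J) = 5 + G
T(d, k) = k
n(N, s) = s*(5 + N) (n(N, s) = (5 + N)*s = s*(5 + N))
n(-7, -16)*18 = -16*(5 - 7)*18 = -16*(-2)*18 = 32*18 = 576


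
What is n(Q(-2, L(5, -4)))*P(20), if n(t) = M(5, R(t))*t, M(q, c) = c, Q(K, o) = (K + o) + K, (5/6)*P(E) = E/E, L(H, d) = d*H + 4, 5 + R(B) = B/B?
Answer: 96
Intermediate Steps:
R(B) = -4 (R(B) = -5 + B/B = -5 + 1 = -4)
L(H, d) = 4 + H*d (L(H, d) = H*d + 4 = 4 + H*d)
P(E) = 6/5 (P(E) = 6*(E/E)/5 = (6/5)*1 = 6/5)
Q(K, o) = o + 2*K
n(t) = -4*t
n(Q(-2, L(5, -4)))*P(20) = -4*((4 + 5*(-4)) + 2*(-2))*(6/5) = -4*((4 - 20) - 4)*(6/5) = -4*(-16 - 4)*(6/5) = -4*(-20)*(6/5) = 80*(6/5) = 96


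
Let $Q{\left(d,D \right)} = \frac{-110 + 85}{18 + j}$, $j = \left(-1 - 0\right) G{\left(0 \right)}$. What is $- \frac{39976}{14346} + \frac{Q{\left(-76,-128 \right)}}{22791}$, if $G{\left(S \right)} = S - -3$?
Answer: $- \frac{50617607}{18164427} \approx -2.7866$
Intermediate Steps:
$G{\left(S \right)} = 3 + S$ ($G{\left(S \right)} = S + 3 = 3 + S$)
$j = -3$ ($j = \left(-1 - 0\right) \left(3 + 0\right) = \left(-1 + 0\right) 3 = \left(-1\right) 3 = -3$)
$Q{\left(d,D \right)} = - \frac{5}{3}$ ($Q{\left(d,D \right)} = \frac{-110 + 85}{18 - 3} = - \frac{25}{15} = \left(-25\right) \frac{1}{15} = - \frac{5}{3}$)
$- \frac{39976}{14346} + \frac{Q{\left(-76,-128 \right)}}{22791} = - \frac{39976}{14346} - \frac{5}{3 \cdot 22791} = \left(-39976\right) \frac{1}{14346} - \frac{5}{68373} = - \frac{19988}{7173} - \frac{5}{68373} = - \frac{50617607}{18164427}$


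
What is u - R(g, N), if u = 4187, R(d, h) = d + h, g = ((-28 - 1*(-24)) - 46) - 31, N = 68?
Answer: 4200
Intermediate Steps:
g = -81 (g = ((-28 + 24) - 46) - 31 = (-4 - 46) - 31 = -50 - 31 = -81)
u - R(g, N) = 4187 - (-81 + 68) = 4187 - 1*(-13) = 4187 + 13 = 4200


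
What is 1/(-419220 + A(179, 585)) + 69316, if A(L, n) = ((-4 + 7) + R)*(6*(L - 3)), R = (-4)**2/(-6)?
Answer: 29034254287/418868 ≈ 69316.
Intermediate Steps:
R = -8/3 (R = 16*(-1/6) = -8/3 ≈ -2.6667)
A(L, n) = -6 + 2*L (A(L, n) = ((-4 + 7) - 8/3)*(6*(L - 3)) = (3 - 8/3)*(6*(-3 + L)) = (-18 + 6*L)/3 = -6 + 2*L)
1/(-419220 + A(179, 585)) + 69316 = 1/(-419220 + (-6 + 2*179)) + 69316 = 1/(-419220 + (-6 + 358)) + 69316 = 1/(-419220 + 352) + 69316 = 1/(-418868) + 69316 = -1/418868 + 69316 = 29034254287/418868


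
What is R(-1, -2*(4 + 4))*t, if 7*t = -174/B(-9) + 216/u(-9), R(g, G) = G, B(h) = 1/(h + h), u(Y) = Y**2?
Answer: -150464/21 ≈ -7165.0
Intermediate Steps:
B(h) = 1/(2*h)
t = 9404/21 (t = (-174/((1/2)/(-9)) + 216/((-9)**2))/7 = (-174/((1/2)*(-1/9)) + 216/81)/7 = (-174/(-1/18) + 216*(1/81))/7 = (-174*(-18) + 8/3)/7 = (3132 + 8/3)/7 = (1/7)*(9404/3) = 9404/21 ≈ 447.81)
R(-1, -2*(4 + 4))*t = -2*(4 + 4)*(9404/21) = -2*8*(9404/21) = -16*9404/21 = -150464/21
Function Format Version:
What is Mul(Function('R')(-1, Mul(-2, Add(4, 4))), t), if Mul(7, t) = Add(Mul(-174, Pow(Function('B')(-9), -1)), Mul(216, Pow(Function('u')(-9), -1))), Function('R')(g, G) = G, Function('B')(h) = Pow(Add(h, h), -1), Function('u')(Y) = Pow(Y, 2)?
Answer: Rational(-150464, 21) ≈ -7165.0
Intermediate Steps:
Function('B')(h) = Mul(Rational(1, 2), Pow(h, -1)) (Function('B')(h) = Pow(Mul(2, h), -1) = Mul(Rational(1, 2), Pow(h, -1)))
t = Rational(9404, 21) (t = Mul(Rational(1, 7), Add(Mul(-174, Pow(Mul(Rational(1, 2), Pow(-9, -1)), -1)), Mul(216, Pow(Pow(-9, 2), -1)))) = Mul(Rational(1, 7), Add(Mul(-174, Pow(Mul(Rational(1, 2), Rational(-1, 9)), -1)), Mul(216, Pow(81, -1)))) = Mul(Rational(1, 7), Add(Mul(-174, Pow(Rational(-1, 18), -1)), Mul(216, Rational(1, 81)))) = Mul(Rational(1, 7), Add(Mul(-174, -18), Rational(8, 3))) = Mul(Rational(1, 7), Add(3132, Rational(8, 3))) = Mul(Rational(1, 7), Rational(9404, 3)) = Rational(9404, 21) ≈ 447.81)
Mul(Function('R')(-1, Mul(-2, Add(4, 4))), t) = Mul(Mul(-2, Add(4, 4)), Rational(9404, 21)) = Mul(Mul(-2, 8), Rational(9404, 21)) = Mul(-16, Rational(9404, 21)) = Rational(-150464, 21)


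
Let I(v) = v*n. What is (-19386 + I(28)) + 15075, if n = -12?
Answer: -4647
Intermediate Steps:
I(v) = -12*v (I(v) = v*(-12) = -12*v)
(-19386 + I(28)) + 15075 = (-19386 - 12*28) + 15075 = (-19386 - 336) + 15075 = -19722 + 15075 = -4647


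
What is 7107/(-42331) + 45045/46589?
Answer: 1575691872/1972158959 ≈ 0.79897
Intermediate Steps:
7107/(-42331) + 45045/46589 = 7107*(-1/42331) + 45045*(1/46589) = -7107/42331 + 45045/46589 = 1575691872/1972158959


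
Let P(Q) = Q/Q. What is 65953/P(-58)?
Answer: 65953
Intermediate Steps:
P(Q) = 1
65953/P(-58) = 65953/1 = 65953*1 = 65953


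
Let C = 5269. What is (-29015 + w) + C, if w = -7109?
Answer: -30855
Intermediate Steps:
(-29015 + w) + C = (-29015 - 7109) + 5269 = -36124 + 5269 = -30855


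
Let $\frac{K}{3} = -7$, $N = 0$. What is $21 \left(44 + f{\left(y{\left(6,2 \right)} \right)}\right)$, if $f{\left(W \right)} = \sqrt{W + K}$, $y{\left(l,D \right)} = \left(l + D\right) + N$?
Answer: $924 + 21 i \sqrt{13} \approx 924.0 + 75.717 i$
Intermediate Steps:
$y{\left(l,D \right)} = D + l$ ($y{\left(l,D \right)} = \left(l + D\right) + 0 = \left(D + l\right) + 0 = D + l$)
$K = -21$ ($K = 3 \left(-7\right) = -21$)
$f{\left(W \right)} = \sqrt{-21 + W}$ ($f{\left(W \right)} = \sqrt{W - 21} = \sqrt{-21 + W}$)
$21 \left(44 + f{\left(y{\left(6,2 \right)} \right)}\right) = 21 \left(44 + \sqrt{-21 + \left(2 + 6\right)}\right) = 21 \left(44 + \sqrt{-21 + 8}\right) = 21 \left(44 + \sqrt{-13}\right) = 21 \left(44 + i \sqrt{13}\right) = 924 + 21 i \sqrt{13}$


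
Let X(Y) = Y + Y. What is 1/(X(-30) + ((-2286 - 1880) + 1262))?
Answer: -1/2964 ≈ -0.00033738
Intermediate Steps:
X(Y) = 2*Y
1/(X(-30) + ((-2286 - 1880) + 1262)) = 1/(2*(-30) + ((-2286 - 1880) + 1262)) = 1/(-60 + (-4166 + 1262)) = 1/(-60 - 2904) = 1/(-2964) = -1/2964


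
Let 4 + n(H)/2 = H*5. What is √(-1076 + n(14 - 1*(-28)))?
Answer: 2*I*√166 ≈ 25.768*I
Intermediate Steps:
n(H) = -8 + 10*H (n(H) = -8 + 2*(H*5) = -8 + 2*(5*H) = -8 + 10*H)
√(-1076 + n(14 - 1*(-28))) = √(-1076 + (-8 + 10*(14 - 1*(-28)))) = √(-1076 + (-8 + 10*(14 + 28))) = √(-1076 + (-8 + 10*42)) = √(-1076 + (-8 + 420)) = √(-1076 + 412) = √(-664) = 2*I*√166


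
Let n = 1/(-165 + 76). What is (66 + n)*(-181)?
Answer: -1063013/89 ≈ -11944.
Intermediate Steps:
n = -1/89 (n = 1/(-89) = -1/89 ≈ -0.011236)
(66 + n)*(-181) = (66 - 1/89)*(-181) = (5873/89)*(-181) = -1063013/89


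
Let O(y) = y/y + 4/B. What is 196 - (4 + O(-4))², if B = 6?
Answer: 1475/9 ≈ 163.89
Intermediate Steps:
O(y) = 5/3 (O(y) = y/y + 4/6 = 1 + 4*(⅙) = 1 + ⅔ = 5/3)
196 - (4 + O(-4))² = 196 - (4 + 5/3)² = 196 - (17/3)² = 196 - 1*289/9 = 196 - 289/9 = 1475/9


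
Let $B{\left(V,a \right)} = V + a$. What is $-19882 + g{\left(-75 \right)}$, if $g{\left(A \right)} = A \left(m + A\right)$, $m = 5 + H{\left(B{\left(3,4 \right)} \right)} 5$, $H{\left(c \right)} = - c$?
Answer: $-12007$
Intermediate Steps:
$m = -30$ ($m = 5 + - (3 + 4) 5 = 5 + \left(-1\right) 7 \cdot 5 = 5 - 35 = -30$)
$g{\left(A \right)} = A \left(-30 + A\right)$
$-19882 + g{\left(-75 \right)} = -19882 - 75 \left(-30 - 75\right) = -19882 - -7875 = -19882 + 7875 = -12007$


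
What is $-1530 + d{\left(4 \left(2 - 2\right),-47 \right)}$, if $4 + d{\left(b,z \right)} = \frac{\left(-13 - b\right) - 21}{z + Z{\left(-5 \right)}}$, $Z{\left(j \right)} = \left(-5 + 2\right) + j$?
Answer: $- \frac{84336}{55} \approx -1533.4$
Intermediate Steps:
$Z{\left(j \right)} = -3 + j$
$d{\left(b,z \right)} = -4 + \frac{-34 - b}{-8 + z}$ ($d{\left(b,z \right)} = -4 + \frac{\left(-13 - b\right) - 21}{z - 8} = -4 + \frac{-34 - b}{z - 8} = -4 + \frac{-34 - b}{-8 + z}$)
$-1530 + d{\left(4 \left(2 - 2\right),-47 \right)} = -1530 + \frac{-2 - 4 \left(2 - 2\right) - -188}{-8 - 47} = -1530 + \frac{-2 - 4 \cdot 0 + 188}{-55} = -1530 - \frac{-2 - 0 + 188}{55} = -1530 - \frac{-2 + 0 + 188}{55} = -1530 - \frac{186}{55} = - \frac{84336}{55}$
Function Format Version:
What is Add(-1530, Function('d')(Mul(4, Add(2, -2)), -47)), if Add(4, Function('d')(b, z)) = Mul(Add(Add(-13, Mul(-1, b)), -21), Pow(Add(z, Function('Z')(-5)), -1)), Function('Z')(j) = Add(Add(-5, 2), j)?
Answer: Rational(-84336, 55) ≈ -1533.4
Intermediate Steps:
Function('Z')(j) = Add(-3, j)
Function('d')(b, z) = Add(-4, Mul(Pow(Add(-8, z), -1), Add(-34, Mul(-1, b)))) (Function('d')(b, z) = Add(-4, Mul(Add(Add(-13, Mul(-1, b)), -21), Pow(Add(z, Add(-3, -5)), -1))) = Add(-4, Mul(Add(-34, Mul(-1, b)), Pow(Add(z, -8), -1))) = Add(-4, Mul(Add(-34, Mul(-1, b)), Pow(Add(-8, z), -1))) = Add(-4, Mul(Pow(Add(-8, z), -1), Add(-34, Mul(-1, b)))))
Add(-1530, Function('d')(Mul(4, Add(2, -2)), -47)) = Add(-1530, Mul(Pow(Add(-8, -47), -1), Add(-2, Mul(-1, Mul(4, Add(2, -2))), Mul(-4, -47)))) = Add(-1530, Mul(Pow(-55, -1), Add(-2, Mul(-1, Mul(4, 0)), 188))) = Add(-1530, Mul(Rational(-1, 55), Add(-2, Mul(-1, 0), 188))) = Add(-1530, Mul(Rational(-1, 55), Add(-2, 0, 188))) = Add(-1530, Mul(Rational(-1, 55), 186)) = Add(-1530, Rational(-186, 55)) = Rational(-84336, 55)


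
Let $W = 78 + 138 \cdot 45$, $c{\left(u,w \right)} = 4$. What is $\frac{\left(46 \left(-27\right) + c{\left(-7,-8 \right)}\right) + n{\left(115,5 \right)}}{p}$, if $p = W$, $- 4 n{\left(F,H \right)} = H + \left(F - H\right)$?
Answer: $- \frac{1689}{8384} \approx -0.20146$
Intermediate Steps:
$W = 6288$ ($W = 78 + 6210 = 6288$)
$n{\left(F,H \right)} = - \frac{F}{4}$ ($n{\left(F,H \right)} = - \frac{H + \left(F - H\right)}{4} = - \frac{F}{4}$)
$p = 6288$
$\frac{\left(46 \left(-27\right) + c{\left(-7,-8 \right)}\right) + n{\left(115,5 \right)}}{p} = \frac{\left(46 \left(-27\right) + 4\right) - \frac{115}{4}}{6288} = \left(\left(-1242 + 4\right) - \frac{115}{4}\right) \frac{1}{6288} = \left(-1238 - \frac{115}{4}\right) \frac{1}{6288} = \left(- \frac{5067}{4}\right) \frac{1}{6288} = - \frac{1689}{8384}$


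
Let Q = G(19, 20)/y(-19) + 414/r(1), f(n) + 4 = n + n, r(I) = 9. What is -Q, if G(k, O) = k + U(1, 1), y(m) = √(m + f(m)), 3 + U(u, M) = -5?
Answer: -46 + 11*I*√61/61 ≈ -46.0 + 1.4084*I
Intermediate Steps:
U(u, M) = -8 (U(u, M) = -3 - 5 = -8)
f(n) = -4 + 2*n (f(n) = -4 + (n + n) = -4 + 2*n)
y(m) = √(-4 + 3*m) (y(m) = √(m + (-4 + 2*m)) = √(-4 + 3*m))
G(k, O) = -8 + k (G(k, O) = k - 8 = -8 + k)
Q = 46 - 11*I*√61/61 (Q = (-8 + 19)/(√(-4 + 3*(-19))) + 414/9 = 11/(√(-4 - 57)) + 414*(⅑) = 11/(√(-61)) + 46 = 11/((I*√61)) + 46 = 11*(-I*√61/61) + 46 = -11*I*√61/61 + 46 = 46 - 11*I*√61/61 ≈ 46.0 - 1.4084*I)
-Q = -(46 - 11*I*√61/61) = -46 + 11*I*√61/61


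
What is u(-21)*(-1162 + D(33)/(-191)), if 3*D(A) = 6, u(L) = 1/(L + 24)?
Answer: -221944/573 ≈ -387.34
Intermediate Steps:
u(L) = 1/(24 + L)
D(A) = 2 (D(A) = (⅓)*6 = 2)
u(-21)*(-1162 + D(33)/(-191)) = (-1162 + 2/(-191))/(24 - 21) = (-1162 + 2*(-1/191))/3 = (-1162 - 2/191)/3 = (⅓)*(-221944/191) = -221944/573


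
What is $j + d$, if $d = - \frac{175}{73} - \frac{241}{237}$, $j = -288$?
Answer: $- \frac{5041756}{17301} \approx -291.41$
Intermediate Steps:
$d = - \frac{59068}{17301}$ ($d = \left(-175\right) \frac{1}{73} - \frac{241}{237} = - \frac{175}{73} - \frac{241}{237} = - \frac{59068}{17301} \approx -3.4141$)
$j + d = -288 - \frac{59068}{17301} = - \frac{5041756}{17301}$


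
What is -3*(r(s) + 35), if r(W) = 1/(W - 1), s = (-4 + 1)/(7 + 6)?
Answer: -1641/16 ≈ -102.56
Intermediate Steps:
s = -3/13 ≈ -0.23077
r(W) = 1/(-1 + W)
-3*(r(s) + 35) = -3*(1/(-1 - 3/13) + 35) = -3*(1/(-16/13) + 35) = -3*(-13/16 + 35) = -3*547/16 = -1641/16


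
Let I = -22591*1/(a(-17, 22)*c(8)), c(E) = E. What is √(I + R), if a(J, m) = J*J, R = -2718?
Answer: I*√12613214/68 ≈ 52.228*I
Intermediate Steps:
a(J, m) = J²
I = -22591/2312 (I = -22591/((-17)²*8) = -22591/(289*8) = -22591/2312 ≈ -9.7712)
√(I + R) = √(-22591/2312 - 2718) = √(-6306607/2312) = I*√12613214/68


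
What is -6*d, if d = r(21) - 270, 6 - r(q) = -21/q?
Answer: 1578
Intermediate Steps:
r(q) = 6 + 21/q (r(q) = 6 - (-21)/q = 6 + 21/q)
d = -263 (d = (6 + 21/21) - 270 = (6 + 21*(1/21)) - 270 = (6 + 1) - 270 = 7 - 270 = -263)
-6*d = -6*(-263) = 1578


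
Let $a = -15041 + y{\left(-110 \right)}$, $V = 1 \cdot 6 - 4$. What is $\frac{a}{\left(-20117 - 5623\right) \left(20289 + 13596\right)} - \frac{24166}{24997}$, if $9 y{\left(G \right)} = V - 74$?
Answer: $- \frac{21077206603547}{21802380900300} \approx -0.96674$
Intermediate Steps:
$V = 2$ ($V = 6 - 4 = 2$)
$y{\left(G \right)} = -8$ ($y{\left(G \right)} = \frac{2 - 74}{9} = \frac{1}{9} \left(-72\right) = -8$)
$a = -15049$ ($a = -15041 - 8 = -15049$)
$\frac{a}{\left(-20117 - 5623\right) \left(20289 + 13596\right)} - \frac{24166}{24997} = - \frac{15049}{\left(-20117 - 5623\right) \left(20289 + 13596\right)} - \frac{24166}{24997} = - \frac{15049}{\left(-25740\right) 33885} - \frac{24166}{24997} = - \frac{15049}{-872199900} - \frac{24166}{24997} = \left(-15049\right) \left(- \frac{1}{872199900}\right) - \frac{24166}{24997} = \frac{15049}{872199900} - \frac{24166}{24997} = - \frac{21077206603547}{21802380900300}$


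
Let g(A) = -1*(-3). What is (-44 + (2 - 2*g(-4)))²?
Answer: 2304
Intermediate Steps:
g(A) = 3
(-44 + (2 - 2*g(-4)))² = (-44 + (2 - 2*3))² = (-44 + (2 - 6))² = (-44 - 4)² = (-48)² = 2304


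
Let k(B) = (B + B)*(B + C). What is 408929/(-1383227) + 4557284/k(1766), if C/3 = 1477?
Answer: -661699881612/7568950365877 ≈ -0.087423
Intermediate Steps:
C = 4431 (C = 3*1477 = 4431)
k(B) = 2*B*(4431 + B) (k(B) = (B + B)*(B + 4431) = (2*B)*(4431 + B) = 2*B*(4431 + B))
408929/(-1383227) + 4557284/k(1766) = 408929/(-1383227) + 4557284/((2*1766*(4431 + 1766))) = 408929*(-1/1383227) + 4557284/((2*1766*6197)) = -408929/1383227 + 4557284/21887804 = -408929/1383227 + 4557284*(1/21887804) = -408929/1383227 + 1139321/5471951 = -661699881612/7568950365877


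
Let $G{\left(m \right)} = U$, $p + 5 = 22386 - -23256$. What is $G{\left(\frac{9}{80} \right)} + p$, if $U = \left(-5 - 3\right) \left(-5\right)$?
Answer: $45677$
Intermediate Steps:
$p = 45637$ ($p = -5 + \left(22386 - -23256\right) = -5 + \left(22386 + 23256\right) = -5 + 45642 = 45637$)
$U = 40$ ($U = \left(-8\right) \left(-5\right) = 40$)
$G{\left(m \right)} = 40$
$G{\left(\frac{9}{80} \right)} + p = 40 + 45637 = 45677$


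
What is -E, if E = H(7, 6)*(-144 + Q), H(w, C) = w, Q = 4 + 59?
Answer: 567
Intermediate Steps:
Q = 63
E = -567 (E = 7*(-144 + 63) = 7*(-81) = -567)
-E = -1*(-567) = 567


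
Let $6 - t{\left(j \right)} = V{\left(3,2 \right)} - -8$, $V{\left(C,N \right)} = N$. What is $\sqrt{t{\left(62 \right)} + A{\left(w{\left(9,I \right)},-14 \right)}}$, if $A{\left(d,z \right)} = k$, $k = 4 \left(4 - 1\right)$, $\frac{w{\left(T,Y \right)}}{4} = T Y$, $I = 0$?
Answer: $2 \sqrt{2} \approx 2.8284$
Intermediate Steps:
$w{\left(T,Y \right)} = 4 T Y$
$k = 12$ ($k = 4 \cdot 3 = 12$)
$A{\left(d,z \right)} = 12$
$t{\left(j \right)} = -4$ ($t{\left(j \right)} = 6 - \left(2 - -8\right) = 6 - \left(2 + 8\right) = 6 - 10 = -4$)
$\sqrt{t{\left(62 \right)} + A{\left(w{\left(9,I \right)},-14 \right)}} = \sqrt{-4 + 12} = \sqrt{8} = 2 \sqrt{2}$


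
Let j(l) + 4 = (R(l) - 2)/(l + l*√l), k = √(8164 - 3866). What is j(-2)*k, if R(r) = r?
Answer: 2*(-4*√2149 + I*√4298)/(√2 - I) ≈ -218.53 - 61.81*I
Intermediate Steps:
k = √4298 ≈ 65.559
j(l) = -4 + (-2 + l)/(l + l^(3/2)) (j(l) = -4 + (l - 2)/(l + l*√l) = -4 + (-2 + l)/(l + l^(3/2)))
j(-2)*k = ((-2 - (-8)*I*√2 - 3*(-2))/(-2 + (-2)^(3/2)))*√4298 = ((-2 - (-8)*I*√2 + 6)/(-2 - 2*I*√2))*√4298 = ((-2 + 8*I*√2 + 6)/(-2 - 2*I*√2))*√4298 = ((4 + 8*I*√2)/(-2 - 2*I*√2))*√4298 = √4298*(4 + 8*I*√2)/(-2 - 2*I*√2)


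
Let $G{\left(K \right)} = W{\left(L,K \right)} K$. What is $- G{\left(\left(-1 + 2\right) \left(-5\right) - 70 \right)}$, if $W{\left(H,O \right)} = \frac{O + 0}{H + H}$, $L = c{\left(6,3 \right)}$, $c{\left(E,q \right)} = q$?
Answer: $- \frac{1875}{2} \approx -937.5$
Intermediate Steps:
$L = 3$
$W{\left(H,O \right)} = \frac{O}{2 H}$
$G{\left(K \right)} = \frac{K^{2}}{6}$ ($G{\left(K \right)} = \frac{K}{2 \cdot 3} K = \frac{1}{2} K \frac{1}{3} K = \frac{K}{6} K = \frac{K^{2}}{6}$)
$- G{\left(\left(-1 + 2\right) \left(-5\right) - 70 \right)} = - \frac{\left(\left(-1 + 2\right) \left(-5\right) - 70\right)^{2}}{6} = - \frac{\left(1 \left(-5\right) - 70\right)^{2}}{6} = - \frac{\left(-5 - 70\right)^{2}}{6} = - \frac{\left(-75\right)^{2}}{6} = - \frac{5625}{6} = \left(-1\right) \frac{1875}{2} = - \frac{1875}{2}$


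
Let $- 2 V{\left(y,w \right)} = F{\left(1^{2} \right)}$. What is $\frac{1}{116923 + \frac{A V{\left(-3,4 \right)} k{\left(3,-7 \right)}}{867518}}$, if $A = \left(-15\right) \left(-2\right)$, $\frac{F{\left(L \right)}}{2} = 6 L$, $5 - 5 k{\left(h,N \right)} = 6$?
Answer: $\frac{433759}{50716403575} \approx 8.5526 \cdot 10^{-6}$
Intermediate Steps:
$k{\left(h,N \right)} = - \frac{1}{5}$ ($k{\left(h,N \right)} = 1 - \frac{6}{5} = - \frac{1}{5}$)
$F{\left(L \right)} = 12 L$ ($F{\left(L \right)} = 2 \cdot 6 L = 12 L$)
$A = 30$
$V{\left(y,w \right)} = -6$ ($V{\left(y,w \right)} = - \frac{12 \cdot 1^{2}}{2} = - \frac{12 \cdot 1}{2} = \left(- \frac{1}{2}\right) 12 = -6$)
$\frac{1}{116923 + \frac{A V{\left(-3,4 \right)} k{\left(3,-7 \right)}}{867518}} = \frac{1}{116923 + \frac{30 \left(-6\right) \left(- \frac{1}{5}\right)}{867518}} = \frac{1}{116923 + \left(-180\right) \left(- \frac{1}{5}\right) \frac{1}{867518}} = \frac{1}{116923 + 36 \cdot \frac{1}{867518}} = \frac{1}{116923 + \frac{18}{433759}} = \frac{1}{\frac{50716403575}{433759}} = \frac{433759}{50716403575}$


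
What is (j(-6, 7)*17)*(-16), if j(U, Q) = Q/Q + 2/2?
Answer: -544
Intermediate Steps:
j(U, Q) = 2 (j(U, Q) = 1 + 2*(½) = 1 + 1 = 2)
(j(-6, 7)*17)*(-16) = (2*17)*(-16) = 34*(-16) = -544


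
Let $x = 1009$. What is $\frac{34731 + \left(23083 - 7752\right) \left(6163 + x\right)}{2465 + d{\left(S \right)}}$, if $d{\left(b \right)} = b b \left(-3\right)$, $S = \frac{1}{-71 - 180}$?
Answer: $\frac{6929395757663}{155297462} \approx 44620.0$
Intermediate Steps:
$S = - \frac{1}{251}$ ($S = \frac{1}{-251} = - \frac{1}{251} \approx -0.0039841$)
$d{\left(b \right)} = - 3 b^{2}$ ($d{\left(b \right)} = b^{2} \left(-3\right) = - 3 b^{2}$)
$\frac{34731 + \left(23083 - 7752\right) \left(6163 + x\right)}{2465 + d{\left(S \right)}} = \frac{34731 + \left(23083 - 7752\right) \left(6163 + 1009\right)}{2465 - 3 \left(- \frac{1}{251}\right)^{2}} = \frac{34731 + 15331 \cdot 7172}{2465 - \frac{3}{63001}} = \frac{34731 + 109953932}{2465 - \frac{3}{63001}} = \frac{109988663}{\frac{155297462}{63001}} = 109988663 \cdot \frac{63001}{155297462} = \frac{6929395757663}{155297462}$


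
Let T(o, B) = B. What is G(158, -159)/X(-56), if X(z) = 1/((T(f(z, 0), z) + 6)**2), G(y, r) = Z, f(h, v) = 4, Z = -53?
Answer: -132500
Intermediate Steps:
G(y, r) = -53
X(z) = (6 + z)**(-2) (X(z) = 1/((z + 6)**2) = 1/((6 + z)**2) = (6 + z)**(-2))
G(158, -159)/X(-56) = -53*(6 - 56)**2 = -53/((-50)**(-2)) = -53/1/2500 = -53*2500 = -132500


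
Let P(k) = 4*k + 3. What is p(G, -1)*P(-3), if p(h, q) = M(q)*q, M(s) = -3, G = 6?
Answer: -27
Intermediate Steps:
P(k) = 3 + 4*k
p(h, q) = -3*q
p(G, -1)*P(-3) = (-3*(-1))*(3 + 4*(-3)) = 3*(3 - 12) = 3*(-9) = -27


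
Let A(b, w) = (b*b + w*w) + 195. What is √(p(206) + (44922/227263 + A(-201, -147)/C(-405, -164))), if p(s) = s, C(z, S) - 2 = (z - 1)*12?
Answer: √9477352027916469554/221354162 ≈ 13.908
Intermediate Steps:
C(z, S) = -10 + 12*z (C(z, S) = 2 + (z - 1)*12 = 2 + (-1 + z)*12 = 2 + (-12 + 12*z) = -10 + 12*z)
A(b, w) = 195 + b² + w² (A(b, w) = (b² + w²) + 195 = 195 + b² + w²)
√(p(206) + (44922/227263 + A(-201, -147)/C(-405, -164))) = √(206 + (44922/227263 + (195 + (-201)² + (-147)²)/(-10 + 12*(-405)))) = √(206 + (44922*(1/227263) + (195 + 40401 + 21609)/(-10 - 4860))) = √(206 + (44922/227263 + 62205/(-4870))) = √(206 + (44922/227263 + 62205*(-1/4870))) = √(206 + (44922/227263 - 12441/974)) = √(206 - 2783624955/221354162) = √(42815332417/221354162) = √9477352027916469554/221354162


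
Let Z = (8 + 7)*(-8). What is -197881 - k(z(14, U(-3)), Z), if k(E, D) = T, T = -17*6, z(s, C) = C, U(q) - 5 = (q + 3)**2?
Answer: -197779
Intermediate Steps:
U(q) = 5 + (3 + q)**2 (U(q) = 5 + (q + 3)**2 = 5 + (3 + q)**2)
Z = -120 (Z = 15*(-8) = -120)
T = -102
k(E, D) = -102
-197881 - k(z(14, U(-3)), Z) = -197881 - 1*(-102) = -197881 + 102 = -197779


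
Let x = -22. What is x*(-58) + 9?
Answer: 1285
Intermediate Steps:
x*(-58) + 9 = -22*(-58) + 9 = 1276 + 9 = 1285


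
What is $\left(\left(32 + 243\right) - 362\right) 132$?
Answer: $-11484$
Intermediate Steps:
$\left(\left(32 + 243\right) - 362\right) 132 = \left(275 - 362\right) 132 = \left(-87\right) 132 = -11484$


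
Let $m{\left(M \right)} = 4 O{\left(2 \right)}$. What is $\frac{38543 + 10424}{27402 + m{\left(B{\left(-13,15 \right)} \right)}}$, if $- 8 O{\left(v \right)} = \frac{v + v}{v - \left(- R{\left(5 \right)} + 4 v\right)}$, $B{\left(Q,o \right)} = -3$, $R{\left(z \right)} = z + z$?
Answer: $\frac{97934}{54803} \approx 1.787$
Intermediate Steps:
$R{\left(z \right)} = 2 z$
$O{\left(v \right)} = - \frac{v}{4 \left(10 - 3 v\right)}$ ($O{\left(v \right)} = - \frac{\left(v + v\right) \frac{1}{v - \left(-10 + 4 v\right)}}{8} = - \frac{2 v \frac{1}{v - \left(-10 + 4 v\right)}}{8} = - \frac{2 v \frac{1}{10 - 3 v}}{8} = - \frac{v}{4 \left(10 - 3 v\right)}$)
$m{\left(M \right)} = - \frac{1}{2}$ ($m{\left(M \right)} = 4 \cdot \frac{1}{4} \cdot 2 \frac{1}{-10 + 3 \cdot 2} = 4 \cdot \frac{1}{4} \cdot 2 \frac{1}{-10 + 6} = 4 \cdot \frac{1}{4} \cdot 2 \frac{1}{-4} = 4 \cdot \frac{1}{4} \cdot 2 \left(- \frac{1}{4}\right) = 4 \left(- \frac{1}{8}\right) = - \frac{1}{2}$)
$\frac{38543 + 10424}{27402 + m{\left(B{\left(-13,15 \right)} \right)}} = \frac{38543 + 10424}{27402 - \frac{1}{2}} = \frac{48967}{\frac{54803}{2}} = 48967 \cdot \frac{2}{54803} = \frac{97934}{54803}$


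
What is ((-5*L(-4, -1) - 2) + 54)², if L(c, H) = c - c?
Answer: 2704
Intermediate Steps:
L(c, H) = 0
((-5*L(-4, -1) - 2) + 54)² = ((-5*0 - 2) + 54)² = ((0 - 2) + 54)² = (-2 + 54)² = 52² = 2704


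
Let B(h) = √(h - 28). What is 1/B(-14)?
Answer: -I*√42/42 ≈ -0.1543*I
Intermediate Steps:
B(h) = √(-28 + h)
1/B(-14) = 1/(√(-28 - 14)) = 1/(√(-42)) = 1/(I*√42) = -I*√42/42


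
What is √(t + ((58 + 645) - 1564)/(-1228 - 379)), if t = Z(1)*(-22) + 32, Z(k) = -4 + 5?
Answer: √27208117/1607 ≈ 3.2459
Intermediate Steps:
Z(k) = 1
t = 10 (t = 1*(-22) + 32 = -22 + 32 = 10)
√(t + ((58 + 645) - 1564)/(-1228 - 379)) = √(10 + ((58 + 645) - 1564)/(-1228 - 379)) = √(10 + (703 - 1564)/(-1607)) = √(10 - 861*(-1/1607)) = √(10 + 861/1607) = √(16931/1607) = √27208117/1607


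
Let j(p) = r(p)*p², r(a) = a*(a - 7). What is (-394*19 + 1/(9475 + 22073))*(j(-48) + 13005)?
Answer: -479859796056585/10516 ≈ -4.5631e+10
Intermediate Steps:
r(a) = a*(-7 + a)
j(p) = p³*(-7 + p) (j(p) = (p*(-7 + p))*p² = p³*(-7 + p))
(-394*19 + 1/(9475 + 22073))*(j(-48) + 13005) = (-394*19 + 1/(9475 + 22073))*((-48)³*(-7 - 48) + 13005) = (-7486 + 1/31548)*(-110592*(-55) + 13005) = (-7486 + 1/31548)*(6082560 + 13005) = -236168327/31548*6095565 = -479859796056585/10516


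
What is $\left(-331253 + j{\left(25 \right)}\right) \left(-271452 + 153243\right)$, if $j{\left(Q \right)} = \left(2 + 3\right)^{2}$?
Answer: $39154130652$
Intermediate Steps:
$j{\left(Q \right)} = 25$ ($j{\left(Q \right)} = 5^{2} = 25$)
$\left(-331253 + j{\left(25 \right)}\right) \left(-271452 + 153243\right) = \left(-331253 + 25\right) \left(-271452 + 153243\right) = \left(-331228\right) \left(-118209\right) = 39154130652$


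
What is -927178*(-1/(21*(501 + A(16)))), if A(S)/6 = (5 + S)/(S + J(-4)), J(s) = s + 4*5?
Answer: 2119264/24237 ≈ 87.439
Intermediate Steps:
J(s) = 20 + s (J(s) = s + 20 = 20 + s)
A(S) = 6*(5 + S)/(16 + S) (A(S) = 6*((5 + S)/(S + (20 - 4))) = 6*((5 + S)/(S + 16)) = 6*((5 + S)/(16 + S)) = 6*(5 + S)/(16 + S))
-927178*(-1/(21*(501 + A(16)))) = -927178*(-1/(21*(501 + 6*(5 + 16)/(16 + 16)))) = -927178*(-1/(21*(501 + 6*21/32))) = -927178*(-1/(21*(501 + 6*(1/32)*21))) = -927178*(-1/(21*(501 + 63/16))) = -927178/((8079/16)*(-21)) = -927178/(-169659/16) = -927178*(-16/169659) = 2119264/24237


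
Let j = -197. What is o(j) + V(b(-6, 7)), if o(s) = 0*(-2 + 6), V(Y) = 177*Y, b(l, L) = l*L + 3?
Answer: -6903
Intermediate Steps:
b(l, L) = 3 + L*l (b(l, L) = L*l + 3 = 3 + L*l)
o(s) = 0 (o(s) = 0*4 = 0)
o(j) + V(b(-6, 7)) = 0 + 177*(3 + 7*(-6)) = 0 + 177*(3 - 42) = 0 + 177*(-39) = 0 - 6903 = -6903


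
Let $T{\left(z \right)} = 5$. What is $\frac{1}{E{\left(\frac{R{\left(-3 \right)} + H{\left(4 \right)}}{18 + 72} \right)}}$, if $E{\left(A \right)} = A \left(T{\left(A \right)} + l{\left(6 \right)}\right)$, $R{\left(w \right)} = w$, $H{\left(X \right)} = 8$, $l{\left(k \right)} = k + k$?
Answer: $\frac{18}{17} \approx 1.0588$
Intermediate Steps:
$l{\left(k \right)} = 2 k$
$E{\left(A \right)} = 17 A$ ($E{\left(A \right)} = A \left(5 + 2 \cdot 6\right) = A \left(5 + 12\right) = A 17 = 17 A$)
$\frac{1}{E{\left(\frac{R{\left(-3 \right)} + H{\left(4 \right)}}{18 + 72} \right)}} = \frac{1}{17 \frac{-3 + 8}{18 + 72}} = \frac{1}{17 \cdot \frac{5}{90}} = \frac{1}{17 \cdot 5 \cdot \frac{1}{90}} = \frac{1}{17 \cdot \frac{1}{18}} = \frac{1}{\frac{17}{18}} = \frac{18}{17}$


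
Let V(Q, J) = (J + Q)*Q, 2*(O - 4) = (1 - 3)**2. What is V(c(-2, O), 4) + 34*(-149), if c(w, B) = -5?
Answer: -5061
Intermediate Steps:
O = 6 (O = 4 + (1 - 3)**2/2 = 4 + (1/2)*(-2)**2 = 4 + (1/2)*4 = 4 + 2 = 6)
V(Q, J) = Q*(J + Q)
V(c(-2, O), 4) + 34*(-149) = -5*(4 - 5) + 34*(-149) = -5*(-1) - 5066 = 5 - 5066 = -5061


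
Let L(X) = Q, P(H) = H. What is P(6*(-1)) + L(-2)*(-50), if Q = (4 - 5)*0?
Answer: -6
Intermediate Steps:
Q = 0 (Q = -1*0 = 0)
L(X) = 0
P(6*(-1)) + L(-2)*(-50) = 6*(-1) + 0*(-50) = -6 + 0 = -6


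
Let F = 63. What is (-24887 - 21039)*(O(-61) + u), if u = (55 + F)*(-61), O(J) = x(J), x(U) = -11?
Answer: 331080534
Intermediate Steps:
O(J) = -11
u = -7198 (u = (55 + 63)*(-61) = 118*(-61) = -7198)
(-24887 - 21039)*(O(-61) + u) = (-24887 - 21039)*(-11 - 7198) = -45926*(-7209) = 331080534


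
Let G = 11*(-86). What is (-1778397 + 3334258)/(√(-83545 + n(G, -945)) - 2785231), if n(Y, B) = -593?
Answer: -4333432288891/7757511807499 - 1555861*I*√84138/7757511807499 ≈ -0.55861 - 5.8176e-5*I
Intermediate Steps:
G = -946
(-1778397 + 3334258)/(√(-83545 + n(G, -945)) - 2785231) = (-1778397 + 3334258)/(√(-83545 - 593) - 2785231) = 1555861/(√(-84138) - 2785231) = 1555861/(I*√84138 - 2785231) = 1555861/(-2785231 + I*√84138)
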